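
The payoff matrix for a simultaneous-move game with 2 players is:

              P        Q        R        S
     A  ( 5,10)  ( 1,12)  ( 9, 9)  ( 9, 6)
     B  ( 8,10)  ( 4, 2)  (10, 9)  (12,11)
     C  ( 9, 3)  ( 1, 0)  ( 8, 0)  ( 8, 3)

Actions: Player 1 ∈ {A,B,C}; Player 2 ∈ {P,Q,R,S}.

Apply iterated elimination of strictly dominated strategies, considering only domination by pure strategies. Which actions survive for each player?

P1 drop A (B beats it: P:8>5 Q:4>1 R:10>9 S:12>9)
P2 drop Q (P beats it: B:10>2 C:3>0)
P2 drop R (P beats it: B:10>9 C:3>0)
P1→{B,C} P2→{P,S}

IESDS → P1:{B,C} P2:{P,S}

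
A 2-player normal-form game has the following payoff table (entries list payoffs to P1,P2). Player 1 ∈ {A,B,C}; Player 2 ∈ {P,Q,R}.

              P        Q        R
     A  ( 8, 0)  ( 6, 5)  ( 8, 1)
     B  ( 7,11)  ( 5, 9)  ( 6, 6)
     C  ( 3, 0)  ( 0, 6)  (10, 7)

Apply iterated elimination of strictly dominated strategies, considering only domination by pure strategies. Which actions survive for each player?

Survivors P1:{A,C} P2:{Q,R}

P1 drop B (A beats it: P:8>7 Q:6>5 R:8>6)
P2 drop P (Q beats it: A:5>0 C:6>0)
P1→{A,C} P2→{Q,R}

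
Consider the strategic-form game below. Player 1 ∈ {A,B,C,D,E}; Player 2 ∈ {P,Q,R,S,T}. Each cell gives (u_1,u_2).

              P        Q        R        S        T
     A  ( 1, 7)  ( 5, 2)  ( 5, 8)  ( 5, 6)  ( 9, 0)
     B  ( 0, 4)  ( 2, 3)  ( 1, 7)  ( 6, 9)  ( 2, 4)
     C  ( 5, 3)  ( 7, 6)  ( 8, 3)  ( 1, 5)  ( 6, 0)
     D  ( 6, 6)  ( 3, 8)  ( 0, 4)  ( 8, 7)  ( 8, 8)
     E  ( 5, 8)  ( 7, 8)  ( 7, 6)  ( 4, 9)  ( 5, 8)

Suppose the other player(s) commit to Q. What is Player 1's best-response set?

u_1(A vs Q) = 5
u_1(B vs Q) = 2
u_1(C vs Q) = 7
u_1(D vs Q) = 3
u_1(E vs Q) = 7
max payoff 7 at {C,E}

P1 best: {C,E}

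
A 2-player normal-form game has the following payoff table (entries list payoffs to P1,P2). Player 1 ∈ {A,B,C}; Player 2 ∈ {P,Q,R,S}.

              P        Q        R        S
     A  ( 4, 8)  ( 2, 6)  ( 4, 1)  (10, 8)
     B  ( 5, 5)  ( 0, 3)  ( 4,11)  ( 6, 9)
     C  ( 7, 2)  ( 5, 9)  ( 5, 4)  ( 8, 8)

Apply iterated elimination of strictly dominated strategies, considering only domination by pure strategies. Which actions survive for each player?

P1 drop B (C beats it: P:7>5 Q:5>0 R:5>4 S:8>6)
P2 drop R (Q beats it: A:6>1 C:9>4)
P1→{A,C} P2→{P,Q,S}

Survivors P1:{A,C} P2:{P,Q,S}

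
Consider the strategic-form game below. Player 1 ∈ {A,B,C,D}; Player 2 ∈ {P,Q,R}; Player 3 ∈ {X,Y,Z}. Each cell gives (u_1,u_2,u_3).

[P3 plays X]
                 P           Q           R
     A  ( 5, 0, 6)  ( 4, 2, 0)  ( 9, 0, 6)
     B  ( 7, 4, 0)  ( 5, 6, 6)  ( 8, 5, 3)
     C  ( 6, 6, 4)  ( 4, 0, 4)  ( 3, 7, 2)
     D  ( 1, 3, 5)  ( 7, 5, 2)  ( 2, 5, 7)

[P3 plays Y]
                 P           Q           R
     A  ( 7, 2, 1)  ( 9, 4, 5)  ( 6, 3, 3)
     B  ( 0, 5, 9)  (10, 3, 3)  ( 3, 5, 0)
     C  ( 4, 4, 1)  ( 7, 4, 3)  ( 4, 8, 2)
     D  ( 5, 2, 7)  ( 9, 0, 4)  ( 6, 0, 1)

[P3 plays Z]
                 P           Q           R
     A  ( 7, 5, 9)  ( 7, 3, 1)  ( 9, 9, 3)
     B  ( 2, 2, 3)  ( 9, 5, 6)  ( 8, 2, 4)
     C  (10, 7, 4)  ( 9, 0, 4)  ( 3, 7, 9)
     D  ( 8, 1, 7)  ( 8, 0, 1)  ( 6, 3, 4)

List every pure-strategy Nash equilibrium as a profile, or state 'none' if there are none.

(A,P,X): not NE [P1→B gives 7>5; P2→Q gives 2>0; P3→Z gives 9>6]
(A,P,Y): not NE [P2→Q gives 4>2; P3→Z gives 9>1]
(A,P,Z): not NE [P1→C gives 10>7; P2→R gives 9>5]
(A,Q,X): not NE [P1→D gives 7>4; P3→Y gives 5>0]
(A,Q,Y): not NE [P1→B gives 10>9]
(A,Q,Z): not NE [P1→C gives 9>7; P2→R gives 9>3; P3→Y gives 5>1]
(A,R,X): not NE [P2→Q gives 2>0]
(A,R,Y): not NE [P2→Q gives 4>3; P3→X gives 6>3]
(A,R,Z): not NE [P3→X gives 6>3]
(B,P,X): not NE [P2→Q gives 6>4; P3→Y gives 9>0]
(B,P,Y): not NE [P1→A gives 7>0]
(B,P,Z): not NE [P1→C gives 10>2; P2→Q gives 5>2; P3→Y gives 9>3]
(B,Q,X): not NE [P1→D gives 7>5]
(B,Q,Y): not NE [P2→R gives 5>3; P3→Z gives 6>3]
(B,Q,Z): NE
(B,R,X): not NE [P1→A gives 9>8; P2→Q gives 6>5; P3→Z gives 4>3]
(B,R,Y): not NE [P1→D gives 6>3; P3→Z gives 4>0]
(B,R,Z): not NE [P1→A gives 9>8; P2→Q gives 5>2]
(C,P,X): not NE [P1→B gives 7>6; P2→R gives 7>6]
(C,P,Y): not NE [P1→A gives 7>4; P2→R gives 8>4; P3→Z gives 4>1]
(C,P,Z): NE
(C,Q,X): not NE [P1→D gives 7>4; P2→R gives 7>0]
(C,Q,Y): not NE [P1→B gives 10>7; P2→R gives 8>4; P3→Z gives 4>3]
(C,Q,Z): not NE [P2→R gives 7>0]
(C,R,X): not NE [P1→A gives 9>3; P3→Z gives 9>2]
(C,R,Y): not NE [P1→D gives 6>4; P3→Z gives 9>2]
(C,R,Z): not NE [P1→A gives 9>3]
(D,P,X): not NE [P1→B gives 7>1; P2→R gives 5>3; P3→Z gives 7>5]
(D,P,Y): not NE [P1→A gives 7>5]
(D,P,Z): not NE [P1→C gives 10>8; P2→R gives 3>1]
(D,Q,X): not NE [P3→Y gives 4>2]
(D,Q,Y): not NE [P1→B gives 10>9; P2→P gives 2>0]
(D,Q,Z): not NE [P1→C gives 9>8; P2→R gives 3>0; P3→Y gives 4>1]
(D,R,X): not NE [P1→A gives 9>2]
(D,R,Y): not NE [P2→P gives 2>0; P3→X gives 7>1]
(D,R,Z): not NE [P1→A gives 9>6; P3→X gives 7>4]

Nash profiles: (B,Q,Z), (C,P,Z)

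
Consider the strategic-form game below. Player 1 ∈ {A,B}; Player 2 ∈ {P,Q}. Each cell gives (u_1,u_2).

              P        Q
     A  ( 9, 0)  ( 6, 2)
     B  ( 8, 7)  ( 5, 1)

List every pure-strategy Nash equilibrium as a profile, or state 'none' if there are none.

PSNE = {(A,Q)}

(A,P): not NE [P2→Q gives 2>0]
(A,Q): NE
(B,P): not NE [P1→A gives 9>8]
(B,Q): not NE [P1→A gives 6>5; P2→P gives 7>1]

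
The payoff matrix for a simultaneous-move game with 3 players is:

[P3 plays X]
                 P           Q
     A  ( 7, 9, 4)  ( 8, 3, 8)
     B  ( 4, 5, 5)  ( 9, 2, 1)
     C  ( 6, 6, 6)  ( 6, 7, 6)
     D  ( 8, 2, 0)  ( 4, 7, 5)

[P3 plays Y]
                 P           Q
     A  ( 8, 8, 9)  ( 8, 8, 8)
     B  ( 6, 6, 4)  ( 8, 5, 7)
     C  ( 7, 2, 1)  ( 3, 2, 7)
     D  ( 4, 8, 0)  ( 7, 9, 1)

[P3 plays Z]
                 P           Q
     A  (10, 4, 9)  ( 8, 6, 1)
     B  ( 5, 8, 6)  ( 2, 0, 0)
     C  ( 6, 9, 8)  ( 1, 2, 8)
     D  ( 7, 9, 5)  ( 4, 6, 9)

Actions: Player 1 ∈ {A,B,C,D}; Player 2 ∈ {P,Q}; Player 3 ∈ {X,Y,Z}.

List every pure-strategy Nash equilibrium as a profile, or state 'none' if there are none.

PSNE = {(A,P,Y), (A,Q,Y)}

(A,P,X): not NE [P1→D gives 8>7; P3→Z gives 9>4]
(A,P,Y): NE
(A,P,Z): not NE [P2→Q gives 6>4]
(A,Q,X): not NE [P1→B gives 9>8; P2→P gives 9>3]
(A,Q,Y): NE
(A,Q,Z): not NE [P3→Y gives 8>1]
(B,P,X): not NE [P1→D gives 8>4; P3→Z gives 6>5]
(B,P,Y): not NE [P1→A gives 8>6; P3→Z gives 6>4]
(B,P,Z): not NE [P1→A gives 10>5]
(B,Q,X): not NE [P2→P gives 5>2; P3→Y gives 7>1]
(B,Q,Y): not NE [P2→P gives 6>5]
(B,Q,Z): not NE [P1→A gives 8>2; P2→P gives 8>0; P3→Y gives 7>0]
(C,P,X): not NE [P1→D gives 8>6; P2→Q gives 7>6; P3→Z gives 8>6]
(C,P,Y): not NE [P1→A gives 8>7; P3→Z gives 8>1]
(C,P,Z): not NE [P1→A gives 10>6]
(C,Q,X): not NE [P1→B gives 9>6; P3→Z gives 8>6]
(C,Q,Y): not NE [P1→B gives 8>3; P3→Z gives 8>7]
(C,Q,Z): not NE [P1→A gives 8>1; P2→P gives 9>2]
(D,P,X): not NE [P2→Q gives 7>2; P3→Z gives 5>0]
(D,P,Y): not NE [P1→A gives 8>4; P2→Q gives 9>8; P3→Z gives 5>0]
(D,P,Z): not NE [P1→A gives 10>7]
(D,Q,X): not NE [P1→B gives 9>4; P3→Z gives 9>5]
(D,Q,Y): not NE [P1→B gives 8>7; P3→Z gives 9>1]
(D,Q,Z): not NE [P1→A gives 8>4; P2→P gives 9>6]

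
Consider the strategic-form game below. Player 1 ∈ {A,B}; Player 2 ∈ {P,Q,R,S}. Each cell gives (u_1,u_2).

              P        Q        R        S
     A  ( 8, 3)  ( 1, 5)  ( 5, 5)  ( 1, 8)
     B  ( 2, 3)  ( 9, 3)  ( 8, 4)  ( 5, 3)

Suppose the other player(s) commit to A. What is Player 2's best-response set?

P2 best: {S}

u_2(P vs A) = 3
u_2(Q vs A) = 5
u_2(R vs A) = 5
u_2(S vs A) = 8
max payoff 8 at {S}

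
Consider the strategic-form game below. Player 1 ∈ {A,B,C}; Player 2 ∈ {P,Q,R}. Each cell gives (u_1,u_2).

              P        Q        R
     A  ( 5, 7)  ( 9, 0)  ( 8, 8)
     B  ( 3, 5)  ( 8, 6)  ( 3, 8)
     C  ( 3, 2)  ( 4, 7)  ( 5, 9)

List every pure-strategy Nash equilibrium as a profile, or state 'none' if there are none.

NE set: (A,R)

(A,P): not NE [P2→R gives 8>7]
(A,Q): not NE [P2→R gives 8>0]
(A,R): NE
(B,P): not NE [P1→A gives 5>3; P2→R gives 8>5]
(B,Q): not NE [P1→A gives 9>8; P2→R gives 8>6]
(B,R): not NE [P1→A gives 8>3]
(C,P): not NE [P1→A gives 5>3; P2→R gives 9>2]
(C,Q): not NE [P1→A gives 9>4; P2→R gives 9>7]
(C,R): not NE [P1→A gives 8>5]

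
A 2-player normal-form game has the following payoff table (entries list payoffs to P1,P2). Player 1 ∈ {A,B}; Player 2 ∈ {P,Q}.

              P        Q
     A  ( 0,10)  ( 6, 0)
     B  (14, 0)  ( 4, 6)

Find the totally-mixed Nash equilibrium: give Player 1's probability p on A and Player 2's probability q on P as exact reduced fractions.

p=3/8, q=1/8

P1 indiff ⇒ q·0+(1-q)·6 = q·14+(1-q)·4 ⇒ q(-14) = (1-q)(-2) ⇒ q = 1/8
P2 indiff ⇒ p·10+(1-p)·0 = p·0+(1-p)·6 ⇒ p(10) = (1-p)(6) ⇒ p = 3/8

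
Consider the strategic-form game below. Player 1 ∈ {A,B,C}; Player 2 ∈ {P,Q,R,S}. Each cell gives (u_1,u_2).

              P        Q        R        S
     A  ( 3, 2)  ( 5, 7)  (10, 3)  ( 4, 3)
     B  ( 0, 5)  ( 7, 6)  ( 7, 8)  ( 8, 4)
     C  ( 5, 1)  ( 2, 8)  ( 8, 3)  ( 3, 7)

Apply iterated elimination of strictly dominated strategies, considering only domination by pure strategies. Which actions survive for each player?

Remaining: P1:{A,B} P2:{Q,R}

P2 drop P (Q beats it: A:7>2 B:6>5 C:8>1)
P1 drop C (A beats it: Q:5>2 R:10>8 S:4>3)
P2 drop S (Q beats it: A:7>3 B:6>4)
P1→{A,B} P2→{Q,R}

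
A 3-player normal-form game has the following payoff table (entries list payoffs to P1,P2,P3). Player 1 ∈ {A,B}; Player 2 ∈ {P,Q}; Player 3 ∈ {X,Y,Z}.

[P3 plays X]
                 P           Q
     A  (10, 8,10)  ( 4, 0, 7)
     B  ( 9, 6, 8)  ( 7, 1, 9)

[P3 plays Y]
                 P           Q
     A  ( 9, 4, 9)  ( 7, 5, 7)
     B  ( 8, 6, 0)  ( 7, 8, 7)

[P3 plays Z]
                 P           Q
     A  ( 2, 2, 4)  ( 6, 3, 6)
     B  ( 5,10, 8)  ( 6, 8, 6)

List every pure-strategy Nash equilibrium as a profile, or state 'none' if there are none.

(A,P,X): NE
(A,P,Y): not NE [P2→Q gives 5>4; P3→X gives 10>9]
(A,P,Z): not NE [P1→B gives 5>2; P2→Q gives 3>2; P3→X gives 10>4]
(A,Q,X): not NE [P1→B gives 7>4; P2→P gives 8>0]
(A,Q,Y): NE
(A,Q,Z): not NE [P3→Y gives 7>6]
(B,P,X): not NE [P1→A gives 10>9]
(B,P,Y): not NE [P1→A gives 9>8; P2→Q gives 8>6; P3→Z gives 8>0]
(B,P,Z): NE
(B,Q,X): not NE [P2→P gives 6>1]
(B,Q,Y): not NE [P3→X gives 9>7]
(B,Q,Z): not NE [P2→P gives 10>8; P3→X gives 9>6]

NE set: (A,P,X), (A,Q,Y), (B,P,Z)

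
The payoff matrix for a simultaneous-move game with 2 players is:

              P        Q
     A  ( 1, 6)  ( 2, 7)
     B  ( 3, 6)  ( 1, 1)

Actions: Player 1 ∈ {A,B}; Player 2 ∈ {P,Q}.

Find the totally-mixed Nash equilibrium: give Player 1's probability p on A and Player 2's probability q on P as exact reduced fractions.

(p,q) = (5/6, 1/3)

P1 indiff ⇒ q·1+(1-q)·2 = q·3+(1-q)·1 ⇒ q(-2) = (1-q)(-1) ⇒ q = 1/3
P2 indiff ⇒ p·6+(1-p)·6 = p·7+(1-p)·1 ⇒ p(-1) = (1-p)(-5) ⇒ p = 5/6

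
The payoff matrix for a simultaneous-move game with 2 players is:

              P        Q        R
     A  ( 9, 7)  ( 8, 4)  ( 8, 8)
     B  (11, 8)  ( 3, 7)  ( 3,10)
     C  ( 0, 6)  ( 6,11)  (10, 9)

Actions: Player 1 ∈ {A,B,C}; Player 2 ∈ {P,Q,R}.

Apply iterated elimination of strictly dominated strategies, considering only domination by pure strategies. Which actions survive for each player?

P2 drop P (R beats it: A:8>7 B:10>8 C:9>6)
P1 drop B (A beats it: Q:8>3 R:8>3)
P1→{A,C} P2→{Q,R}

Remaining: P1:{A,C} P2:{Q,R}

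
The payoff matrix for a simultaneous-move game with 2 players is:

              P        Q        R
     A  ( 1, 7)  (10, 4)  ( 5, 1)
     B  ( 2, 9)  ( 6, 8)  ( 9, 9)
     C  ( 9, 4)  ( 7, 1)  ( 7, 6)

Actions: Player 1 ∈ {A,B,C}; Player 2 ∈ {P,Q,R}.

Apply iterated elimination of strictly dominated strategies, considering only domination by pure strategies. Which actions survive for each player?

P2 drop Q (P beats it: A:7>4 B:9>8 C:4>1)
P1 drop A (B beats it: P:2>1 R:9>5)
P1→{B,C} P2→{P,R}

Remaining: P1:{B,C} P2:{P,R}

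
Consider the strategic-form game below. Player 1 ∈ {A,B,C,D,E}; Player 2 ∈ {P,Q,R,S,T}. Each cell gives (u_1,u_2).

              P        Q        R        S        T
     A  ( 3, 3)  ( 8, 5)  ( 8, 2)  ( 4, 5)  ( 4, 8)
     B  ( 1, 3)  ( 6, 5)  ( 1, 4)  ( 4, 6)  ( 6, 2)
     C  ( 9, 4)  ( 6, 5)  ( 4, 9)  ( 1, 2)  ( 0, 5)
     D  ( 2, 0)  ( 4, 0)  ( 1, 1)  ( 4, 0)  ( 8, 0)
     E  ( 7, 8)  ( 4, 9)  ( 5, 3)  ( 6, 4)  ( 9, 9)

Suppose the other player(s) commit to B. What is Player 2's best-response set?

u_2(P vs B) = 3
u_2(Q vs B) = 5
u_2(R vs B) = 4
u_2(S vs B) = 6
u_2(T vs B) = 2
max payoff 6 at {S}

argmax u_2 = {S}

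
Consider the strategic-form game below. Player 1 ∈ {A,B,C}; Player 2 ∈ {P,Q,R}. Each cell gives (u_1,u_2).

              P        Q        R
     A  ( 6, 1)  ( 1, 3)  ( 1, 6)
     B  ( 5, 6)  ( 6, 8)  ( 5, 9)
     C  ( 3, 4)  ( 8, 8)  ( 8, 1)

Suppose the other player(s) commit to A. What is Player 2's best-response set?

BR_2 = {R}

u_2(P vs A) = 1
u_2(Q vs A) = 3
u_2(R vs A) = 6
max payoff 6 at {R}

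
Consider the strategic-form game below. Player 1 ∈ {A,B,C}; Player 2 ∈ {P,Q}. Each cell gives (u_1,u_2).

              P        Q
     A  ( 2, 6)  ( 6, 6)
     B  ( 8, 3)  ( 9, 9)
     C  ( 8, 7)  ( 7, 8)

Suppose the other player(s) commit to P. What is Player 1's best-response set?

BR_1 = {B,C}

u_1(A vs P) = 2
u_1(B vs P) = 8
u_1(C vs P) = 8
max payoff 8 at {B,C}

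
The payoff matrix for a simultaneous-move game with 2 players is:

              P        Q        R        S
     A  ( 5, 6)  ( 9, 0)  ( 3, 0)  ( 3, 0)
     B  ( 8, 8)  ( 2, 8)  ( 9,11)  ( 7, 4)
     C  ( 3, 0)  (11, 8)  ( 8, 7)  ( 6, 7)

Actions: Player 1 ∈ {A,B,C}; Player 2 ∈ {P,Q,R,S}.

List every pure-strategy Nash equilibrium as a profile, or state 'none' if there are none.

NE set: (B,R), (C,Q)

(A,P): not NE [P1→B gives 8>5]
(A,Q): not NE [P1→C gives 11>9; P2→P gives 6>0]
(A,R): not NE [P1→B gives 9>3; P2→P gives 6>0]
(A,S): not NE [P1→B gives 7>3; P2→P gives 6>0]
(B,P): not NE [P2→R gives 11>8]
(B,Q): not NE [P1→C gives 11>2; P2→R gives 11>8]
(B,R): NE
(B,S): not NE [P2→R gives 11>4]
(C,P): not NE [P1→B gives 8>3; P2→Q gives 8>0]
(C,Q): NE
(C,R): not NE [P1→B gives 9>8; P2→Q gives 8>7]
(C,S): not NE [P1→B gives 7>6; P2→Q gives 8>7]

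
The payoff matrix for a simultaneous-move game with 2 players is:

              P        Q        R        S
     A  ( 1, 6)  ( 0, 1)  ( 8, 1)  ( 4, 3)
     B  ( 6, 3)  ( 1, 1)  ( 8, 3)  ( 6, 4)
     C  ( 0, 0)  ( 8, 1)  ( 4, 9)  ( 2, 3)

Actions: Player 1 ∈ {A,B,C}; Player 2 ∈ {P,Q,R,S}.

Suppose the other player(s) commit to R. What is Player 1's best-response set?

u_1(A vs R) = 8
u_1(B vs R) = 8
u_1(C vs R) = 4
max payoff 8 at {A,B}

BR_1 = {A,B}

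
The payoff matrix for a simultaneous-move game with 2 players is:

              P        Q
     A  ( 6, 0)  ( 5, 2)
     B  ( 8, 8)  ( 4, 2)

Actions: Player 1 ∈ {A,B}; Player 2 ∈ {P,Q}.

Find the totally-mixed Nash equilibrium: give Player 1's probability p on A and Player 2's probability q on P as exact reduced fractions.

P1 indiff ⇒ q·6+(1-q)·5 = q·8+(1-q)·4 ⇒ q(-2) = (1-q)(-1) ⇒ q = 1/3
P2 indiff ⇒ p·0+(1-p)·8 = p·2+(1-p)·2 ⇒ p(-2) = (1-p)(-6) ⇒ p = 3/4

(p,q) = (3/4, 1/3)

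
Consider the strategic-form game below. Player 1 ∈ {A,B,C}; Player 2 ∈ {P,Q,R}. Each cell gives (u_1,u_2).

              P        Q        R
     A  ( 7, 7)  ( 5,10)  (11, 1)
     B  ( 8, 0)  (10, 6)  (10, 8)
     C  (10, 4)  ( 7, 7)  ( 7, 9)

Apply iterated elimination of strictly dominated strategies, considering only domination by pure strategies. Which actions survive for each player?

P2 drop P (Q beats it: A:10>7 B:6>0 C:7>4)
P1 drop C (B beats it: Q:10>7 R:10>7)
P1→{A,B} P2→{Q,R}

IESDS → P1:{A,B} P2:{Q,R}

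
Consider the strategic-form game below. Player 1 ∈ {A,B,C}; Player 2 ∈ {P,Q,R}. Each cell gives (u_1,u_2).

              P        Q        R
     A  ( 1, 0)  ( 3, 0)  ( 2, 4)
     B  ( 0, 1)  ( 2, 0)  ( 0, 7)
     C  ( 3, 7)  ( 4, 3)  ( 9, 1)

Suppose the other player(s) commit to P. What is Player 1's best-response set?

u_1(A vs P) = 1
u_1(B vs P) = 0
u_1(C vs P) = 3
max payoff 3 at {C}

P1 best: {C}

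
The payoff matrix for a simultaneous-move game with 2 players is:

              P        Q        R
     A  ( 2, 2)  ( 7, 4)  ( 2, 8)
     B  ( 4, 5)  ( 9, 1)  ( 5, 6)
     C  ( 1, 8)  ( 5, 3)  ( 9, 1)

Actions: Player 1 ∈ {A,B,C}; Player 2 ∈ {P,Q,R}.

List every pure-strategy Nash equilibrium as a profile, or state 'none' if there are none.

(A,P): not NE [P1→B gives 4>2; P2→R gives 8>2]
(A,Q): not NE [P1→B gives 9>7; P2→R gives 8>4]
(A,R): not NE [P1→C gives 9>2]
(B,P): not NE [P2→R gives 6>5]
(B,Q): not NE [P2→R gives 6>1]
(B,R): not NE [P1→C gives 9>5]
(C,P): not NE [P1→B gives 4>1]
(C,Q): not NE [P1→B gives 9>5; P2→P gives 8>3]
(C,R): not NE [P2→P gives 8>1]

No pure NE.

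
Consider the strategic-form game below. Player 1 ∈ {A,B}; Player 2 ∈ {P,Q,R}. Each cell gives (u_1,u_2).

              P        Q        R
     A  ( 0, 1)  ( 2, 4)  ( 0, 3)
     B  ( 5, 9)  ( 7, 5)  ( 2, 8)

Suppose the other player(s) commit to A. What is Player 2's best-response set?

u_2(P vs A) = 1
u_2(Q vs A) = 4
u_2(R vs A) = 3
max payoff 4 at {Q}

P2 best: {Q}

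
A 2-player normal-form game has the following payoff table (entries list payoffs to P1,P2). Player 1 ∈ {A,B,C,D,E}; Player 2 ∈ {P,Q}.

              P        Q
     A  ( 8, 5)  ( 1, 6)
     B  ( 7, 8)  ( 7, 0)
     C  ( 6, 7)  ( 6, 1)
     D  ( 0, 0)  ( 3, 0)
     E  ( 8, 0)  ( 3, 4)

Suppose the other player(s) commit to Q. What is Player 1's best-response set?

u_1(A vs Q) = 1
u_1(B vs Q) = 7
u_1(C vs Q) = 6
u_1(D vs Q) = 3
u_1(E vs Q) = 3
max payoff 7 at {B}

argmax u_1 = {B}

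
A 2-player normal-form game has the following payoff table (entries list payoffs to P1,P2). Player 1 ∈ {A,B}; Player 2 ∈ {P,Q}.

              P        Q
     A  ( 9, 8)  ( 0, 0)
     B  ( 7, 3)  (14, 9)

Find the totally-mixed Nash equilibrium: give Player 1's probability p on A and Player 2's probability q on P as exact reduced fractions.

p=3/7, q=7/8

P1 indiff ⇒ q·9+(1-q)·0 = q·7+(1-q)·14 ⇒ q(2) = (1-q)(14) ⇒ q = 7/8
P2 indiff ⇒ p·8+(1-p)·3 = p·0+(1-p)·9 ⇒ p(8) = (1-p)(6) ⇒ p = 3/7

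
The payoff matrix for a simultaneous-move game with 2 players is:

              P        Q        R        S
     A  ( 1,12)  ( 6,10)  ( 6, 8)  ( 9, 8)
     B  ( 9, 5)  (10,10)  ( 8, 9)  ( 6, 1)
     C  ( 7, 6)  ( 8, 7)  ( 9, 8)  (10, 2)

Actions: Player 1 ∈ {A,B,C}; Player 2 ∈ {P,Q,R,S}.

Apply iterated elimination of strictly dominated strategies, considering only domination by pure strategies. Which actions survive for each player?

P1 drop A (C beats it: P:7>1 Q:8>6 R:9>6 S:10>9)
P2 drop P (Q beats it: B:10>5 C:7>6)
P2 drop S (Q beats it: B:10>1 C:7>2)
P1→{B,C} P2→{Q,R}

Remaining: P1:{B,C} P2:{Q,R}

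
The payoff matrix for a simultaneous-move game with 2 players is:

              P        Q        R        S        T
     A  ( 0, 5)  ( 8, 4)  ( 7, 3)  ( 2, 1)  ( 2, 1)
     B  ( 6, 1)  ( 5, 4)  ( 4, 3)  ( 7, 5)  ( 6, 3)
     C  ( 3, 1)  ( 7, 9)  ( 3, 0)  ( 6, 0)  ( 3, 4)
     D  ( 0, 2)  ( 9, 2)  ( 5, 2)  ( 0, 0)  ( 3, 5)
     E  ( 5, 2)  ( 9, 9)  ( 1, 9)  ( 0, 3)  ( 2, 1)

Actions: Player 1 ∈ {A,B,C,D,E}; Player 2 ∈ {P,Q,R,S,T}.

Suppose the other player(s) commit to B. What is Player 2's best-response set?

P2 best: {S}

u_2(P vs B) = 1
u_2(Q vs B) = 4
u_2(R vs B) = 3
u_2(S vs B) = 5
u_2(T vs B) = 3
max payoff 5 at {S}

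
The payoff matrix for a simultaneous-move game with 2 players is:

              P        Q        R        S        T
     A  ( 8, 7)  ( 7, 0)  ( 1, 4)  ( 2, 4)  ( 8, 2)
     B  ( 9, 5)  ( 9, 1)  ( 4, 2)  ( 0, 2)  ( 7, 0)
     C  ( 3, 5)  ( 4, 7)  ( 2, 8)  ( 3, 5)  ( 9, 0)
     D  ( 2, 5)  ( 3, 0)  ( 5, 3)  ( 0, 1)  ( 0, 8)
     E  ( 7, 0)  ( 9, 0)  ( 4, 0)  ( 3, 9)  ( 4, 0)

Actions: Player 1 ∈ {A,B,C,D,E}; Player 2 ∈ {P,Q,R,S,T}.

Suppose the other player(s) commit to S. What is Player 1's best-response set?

BR_1 = {C,E}

u_1(A vs S) = 2
u_1(B vs S) = 0
u_1(C vs S) = 3
u_1(D vs S) = 0
u_1(E vs S) = 3
max payoff 3 at {C,E}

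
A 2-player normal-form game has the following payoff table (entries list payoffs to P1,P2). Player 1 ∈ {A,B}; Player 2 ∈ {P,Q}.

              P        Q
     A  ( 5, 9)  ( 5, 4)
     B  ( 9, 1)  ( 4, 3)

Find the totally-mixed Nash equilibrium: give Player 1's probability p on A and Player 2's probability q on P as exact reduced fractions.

(p,q) = (2/7, 1/5)

P1 indiff ⇒ q·5+(1-q)·5 = q·9+(1-q)·4 ⇒ q(-4) = (1-q)(-1) ⇒ q = 1/5
P2 indiff ⇒ p·9+(1-p)·1 = p·4+(1-p)·3 ⇒ p(5) = (1-p)(2) ⇒ p = 2/7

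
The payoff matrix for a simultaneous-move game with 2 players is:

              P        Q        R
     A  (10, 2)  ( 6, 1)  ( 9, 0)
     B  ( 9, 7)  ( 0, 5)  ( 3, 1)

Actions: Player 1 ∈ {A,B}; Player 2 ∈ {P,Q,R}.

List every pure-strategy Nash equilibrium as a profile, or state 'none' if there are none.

(A,P): NE
(A,Q): not NE [P2→P gives 2>1]
(A,R): not NE [P2→P gives 2>0]
(B,P): not NE [P1→A gives 10>9]
(B,Q): not NE [P1→A gives 6>0; P2→P gives 7>5]
(B,R): not NE [P1→A gives 9>3; P2→P gives 7>1]

Nash profiles: (A,P)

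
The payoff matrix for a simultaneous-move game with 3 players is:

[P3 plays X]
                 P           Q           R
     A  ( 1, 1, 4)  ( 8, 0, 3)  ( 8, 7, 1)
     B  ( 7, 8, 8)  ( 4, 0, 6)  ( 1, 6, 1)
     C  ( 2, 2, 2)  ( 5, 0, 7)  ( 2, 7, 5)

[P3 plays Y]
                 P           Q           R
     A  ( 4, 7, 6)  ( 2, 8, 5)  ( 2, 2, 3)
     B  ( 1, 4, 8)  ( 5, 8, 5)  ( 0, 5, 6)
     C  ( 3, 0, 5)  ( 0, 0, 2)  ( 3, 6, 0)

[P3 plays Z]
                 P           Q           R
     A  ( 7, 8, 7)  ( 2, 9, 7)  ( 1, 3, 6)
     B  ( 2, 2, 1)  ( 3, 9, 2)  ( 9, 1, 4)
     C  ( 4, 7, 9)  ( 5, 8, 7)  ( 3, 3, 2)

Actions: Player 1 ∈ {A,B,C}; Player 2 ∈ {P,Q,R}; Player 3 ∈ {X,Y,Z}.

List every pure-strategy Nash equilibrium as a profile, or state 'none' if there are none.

(A,P,X): not NE [P1→B gives 7>1; P2→R gives 7>1; P3→Z gives 7>4]
(A,P,Y): not NE [P2→Q gives 8>7; P3→Z gives 7>6]
(A,P,Z): not NE [P2→Q gives 9>8]
(A,Q,X): not NE [P2→R gives 7>0; P3→Z gives 7>3]
(A,Q,Y): not NE [P1→B gives 5>2; P3→Z gives 7>5]
(A,Q,Z): not NE [P1→C gives 5>2]
(A,R,X): not NE [P3→Z gives 6>1]
(A,R,Y): not NE [P1→C gives 3>2; P2→Q gives 8>2; P3→Z gives 6>3]
(A,R,Z): not NE [P1→B gives 9>1; P2→Q gives 9>3]
(B,P,X): NE
(B,P,Y): not NE [P1→A gives 4>1; P2→Q gives 8>4]
(B,P,Z): not NE [P1→A gives 7>2; P2→Q gives 9>2; P3→Y gives 8>1]
(B,Q,X): not NE [P1→A gives 8>4; P2→P gives 8>0]
(B,Q,Y): not NE [P3→X gives 6>5]
(B,Q,Z): not NE [P1→C gives 5>3; P3→X gives 6>2]
(B,R,X): not NE [P1→A gives 8>1; P2→P gives 8>6; P3→Y gives 6>1]
(B,R,Y): not NE [P1→C gives 3>0; P2→Q gives 8>5]
(B,R,Z): not NE [P2→Q gives 9>1; P3→Y gives 6>4]
(C,P,X): not NE [P1→B gives 7>2; P2→R gives 7>2; P3→Z gives 9>2]
(C,P,Y): not NE [P1→A gives 4>3; P2→R gives 6>0; P3→Z gives 9>5]
(C,P,Z): not NE [P1→A gives 7>4; P2→Q gives 8>7]
(C,Q,X): not NE [P1→A gives 8>5; P2→R gives 7>0]
(C,Q,Y): not NE [P1→B gives 5>0; P2→R gives 6>0; P3→Z gives 7>2]
(C,Q,Z): NE
(C,R,X): not NE [P1→A gives 8>2]
(C,R,Y): not NE [P3→X gives 5>0]
(C,R,Z): not NE [P1→B gives 9>3; P2→Q gives 8>3; P3→X gives 5>2]

PSNE = {(B,P,X), (C,Q,Z)}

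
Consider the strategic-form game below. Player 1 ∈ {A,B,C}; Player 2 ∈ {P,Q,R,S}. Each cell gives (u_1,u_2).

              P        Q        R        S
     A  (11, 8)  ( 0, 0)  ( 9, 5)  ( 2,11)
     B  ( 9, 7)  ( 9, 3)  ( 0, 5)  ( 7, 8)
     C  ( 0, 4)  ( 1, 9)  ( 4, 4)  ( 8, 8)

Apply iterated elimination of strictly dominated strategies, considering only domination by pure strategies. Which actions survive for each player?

Remaining: P1:{B,C} P2:{Q,S}

P2 drop P (S beats it: A:11>8 B:8>7 C:8>4)
P2 drop R (S beats it: A:11>5 B:8>5 C:8>4)
P1 drop A (B beats it: Q:9>0 S:7>2)
P1→{B,C} P2→{Q,S}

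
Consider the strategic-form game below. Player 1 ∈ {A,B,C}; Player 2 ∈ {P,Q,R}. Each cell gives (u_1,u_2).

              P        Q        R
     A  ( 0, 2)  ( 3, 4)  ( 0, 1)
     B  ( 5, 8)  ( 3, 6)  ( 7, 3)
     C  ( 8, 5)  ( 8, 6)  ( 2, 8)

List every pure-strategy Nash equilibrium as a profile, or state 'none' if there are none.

No pure NE.

(A,P): not NE [P1→C gives 8>0; P2→Q gives 4>2]
(A,Q): not NE [P1→C gives 8>3]
(A,R): not NE [P1→B gives 7>0; P2→Q gives 4>1]
(B,P): not NE [P1→C gives 8>5]
(B,Q): not NE [P1→C gives 8>3; P2→P gives 8>6]
(B,R): not NE [P2→P gives 8>3]
(C,P): not NE [P2→R gives 8>5]
(C,Q): not NE [P2→R gives 8>6]
(C,R): not NE [P1→B gives 7>2]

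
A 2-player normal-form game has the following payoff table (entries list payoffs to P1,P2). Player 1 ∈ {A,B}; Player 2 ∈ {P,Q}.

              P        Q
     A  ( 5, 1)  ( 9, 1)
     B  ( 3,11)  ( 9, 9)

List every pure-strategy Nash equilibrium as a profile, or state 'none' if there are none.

(A,P): NE
(A,Q): NE
(B,P): not NE [P1→A gives 5>3]
(B,Q): not NE [P2→P gives 11>9]

NE set: (A,P), (A,Q)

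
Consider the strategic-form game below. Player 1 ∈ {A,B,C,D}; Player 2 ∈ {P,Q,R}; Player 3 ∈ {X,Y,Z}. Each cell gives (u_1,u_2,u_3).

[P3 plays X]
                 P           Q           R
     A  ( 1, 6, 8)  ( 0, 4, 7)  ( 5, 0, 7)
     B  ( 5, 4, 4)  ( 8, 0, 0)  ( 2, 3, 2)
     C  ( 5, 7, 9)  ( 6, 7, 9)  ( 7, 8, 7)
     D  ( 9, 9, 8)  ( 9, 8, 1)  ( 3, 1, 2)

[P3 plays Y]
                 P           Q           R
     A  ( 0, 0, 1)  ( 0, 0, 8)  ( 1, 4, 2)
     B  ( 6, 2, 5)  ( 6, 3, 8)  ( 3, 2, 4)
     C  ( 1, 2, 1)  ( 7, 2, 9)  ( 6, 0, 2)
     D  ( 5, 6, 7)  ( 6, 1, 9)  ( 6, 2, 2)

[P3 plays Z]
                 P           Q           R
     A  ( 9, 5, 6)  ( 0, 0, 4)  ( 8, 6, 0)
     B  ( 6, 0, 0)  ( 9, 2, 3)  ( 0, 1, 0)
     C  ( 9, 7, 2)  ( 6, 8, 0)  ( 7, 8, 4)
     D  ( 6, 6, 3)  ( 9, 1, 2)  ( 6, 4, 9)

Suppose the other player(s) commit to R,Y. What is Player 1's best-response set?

u_1(A vs R,Y) = 1
u_1(B vs R,Y) = 3
u_1(C vs R,Y) = 6
u_1(D vs R,Y) = 6
max payoff 6 at {C,D}

BR_1 = {C,D}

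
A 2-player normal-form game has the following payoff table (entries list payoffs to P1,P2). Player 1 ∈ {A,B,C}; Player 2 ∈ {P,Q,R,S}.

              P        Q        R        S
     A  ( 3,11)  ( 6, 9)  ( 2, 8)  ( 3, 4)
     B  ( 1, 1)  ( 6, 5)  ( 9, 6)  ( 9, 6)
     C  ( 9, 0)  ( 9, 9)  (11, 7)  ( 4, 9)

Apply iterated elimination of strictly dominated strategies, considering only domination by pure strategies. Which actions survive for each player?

IESDS → P1:{B,C} P2:{Q,R,S}

P1 drop A (C beats it: P:9>3 Q:9>6 R:11>2 S:4>3)
P2 drop P (Q beats it: B:5>1 C:9>0)
P1→{B,C} P2→{Q,R,S}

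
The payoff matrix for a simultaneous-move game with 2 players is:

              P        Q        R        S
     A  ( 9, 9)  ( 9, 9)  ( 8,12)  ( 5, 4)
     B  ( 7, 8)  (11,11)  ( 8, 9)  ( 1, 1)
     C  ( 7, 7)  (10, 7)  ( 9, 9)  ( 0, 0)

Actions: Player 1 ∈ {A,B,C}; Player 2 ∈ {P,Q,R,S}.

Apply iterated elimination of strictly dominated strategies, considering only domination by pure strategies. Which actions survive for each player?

Survivors P1:{B,C} P2:{Q,R}

P2 drop P (R beats it: A:12>9 B:9>8 C:9>7)
P2 drop S (Q beats it: A:9>4 B:11>1 C:7>0)
P1 drop A (C beats it: Q:10>9 R:9>8)
P1→{B,C} P2→{Q,R}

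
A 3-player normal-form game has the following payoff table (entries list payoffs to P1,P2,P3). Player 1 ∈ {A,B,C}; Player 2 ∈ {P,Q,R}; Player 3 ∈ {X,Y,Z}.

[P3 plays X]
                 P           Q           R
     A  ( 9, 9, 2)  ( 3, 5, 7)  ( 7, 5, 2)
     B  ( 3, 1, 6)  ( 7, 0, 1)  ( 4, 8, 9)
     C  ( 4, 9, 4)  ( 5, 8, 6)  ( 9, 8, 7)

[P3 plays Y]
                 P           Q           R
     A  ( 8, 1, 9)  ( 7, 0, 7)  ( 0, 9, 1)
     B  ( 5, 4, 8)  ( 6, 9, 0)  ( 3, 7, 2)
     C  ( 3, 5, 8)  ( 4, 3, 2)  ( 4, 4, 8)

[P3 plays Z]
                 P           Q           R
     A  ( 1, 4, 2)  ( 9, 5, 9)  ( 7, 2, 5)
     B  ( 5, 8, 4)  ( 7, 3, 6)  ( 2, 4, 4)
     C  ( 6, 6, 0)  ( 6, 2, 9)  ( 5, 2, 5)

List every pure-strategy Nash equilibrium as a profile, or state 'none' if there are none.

(A,P,X): not NE [P3→Y gives 9>2]
(A,P,Y): not NE [P2→R gives 9>1]
(A,P,Z): not NE [P1→C gives 6>1; P2→Q gives 5>4; P3→Y gives 9>2]
(A,Q,X): not NE [P1→B gives 7>3; P2→P gives 9>5; P3→Z gives 9>7]
(A,Q,Y): not NE [P2→R gives 9>0; P3→Z gives 9>7]
(A,Q,Z): NE
(A,R,X): not NE [P1→C gives 9>7; P2→P gives 9>5; P3→Z gives 5>2]
(A,R,Y): not NE [P1→C gives 4>0; P3→Z gives 5>1]
(A,R,Z): not NE [P2→Q gives 5>2]
(B,P,X): not NE [P1→A gives 9>3; P2→R gives 8>1; P3→Y gives 8>6]
(B,P,Y): not NE [P1→A gives 8>5; P2→Q gives 9>4]
(B,P,Z): not NE [P1→C gives 6>5; P3→Y gives 8>4]
(B,Q,X): not NE [P2→R gives 8>0; P3→Z gives 6>1]
(B,Q,Y): not NE [P1→A gives 7>6; P3→Z gives 6>0]
(B,Q,Z): not NE [P1→A gives 9>7; P2→P gives 8>3]
(B,R,X): not NE [P1→C gives 9>4]
(B,R,Y): not NE [P1→C gives 4>3; P2→Q gives 9>7; P3→X gives 9>2]
(B,R,Z): not NE [P1→A gives 7>2; P2→P gives 8>4; P3→X gives 9>4]
(C,P,X): not NE [P1→A gives 9>4; P3→Y gives 8>4]
(C,P,Y): not NE [P1→A gives 8>3]
(C,P,Z): not NE [P3→Y gives 8>0]
(C,Q,X): not NE [P1→B gives 7>5; P2→P gives 9>8; P3→Z gives 9>6]
(C,Q,Y): not NE [P1→A gives 7>4; P2→P gives 5>3; P3→Z gives 9>2]
(C,Q,Z): not NE [P1→A gives 9>6; P2→P gives 6>2]
(C,R,X): not NE [P2→P gives 9>8; P3→Y gives 8>7]
(C,R,Y): not NE [P2→P gives 5>4]
(C,R,Z): not NE [P1→A gives 7>5; P2→P gives 6>2; P3→Y gives 8>5]

Nash profiles: (A,Q,Z)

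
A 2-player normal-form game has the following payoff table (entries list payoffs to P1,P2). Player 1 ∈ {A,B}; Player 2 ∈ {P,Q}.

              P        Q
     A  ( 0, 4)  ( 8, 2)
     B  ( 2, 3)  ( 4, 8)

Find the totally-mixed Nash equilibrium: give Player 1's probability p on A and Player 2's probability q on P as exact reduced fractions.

(p,q) = (5/7, 2/3)

P1 indiff ⇒ q·0+(1-q)·8 = q·2+(1-q)·4 ⇒ q(-2) = (1-q)(-4) ⇒ q = 2/3
P2 indiff ⇒ p·4+(1-p)·3 = p·2+(1-p)·8 ⇒ p(2) = (1-p)(5) ⇒ p = 5/7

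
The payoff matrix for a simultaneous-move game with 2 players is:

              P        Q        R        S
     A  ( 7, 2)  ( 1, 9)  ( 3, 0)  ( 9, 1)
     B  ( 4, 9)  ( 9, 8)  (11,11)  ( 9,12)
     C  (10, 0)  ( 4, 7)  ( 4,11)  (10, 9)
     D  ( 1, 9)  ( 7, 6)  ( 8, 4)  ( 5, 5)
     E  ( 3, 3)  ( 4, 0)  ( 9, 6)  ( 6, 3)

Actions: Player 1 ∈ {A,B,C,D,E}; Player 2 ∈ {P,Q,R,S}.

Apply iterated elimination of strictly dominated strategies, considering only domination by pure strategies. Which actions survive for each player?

Remaining: P1:{B,C} P2:{R,S}

P1 drop A (C beats it: P:10>7 Q:4>1 R:4>3 S:10>9)
P1 drop D (B beats it: P:4>1 Q:9>7 R:11>8 S:9>5)
P1 drop E (B beats it: P:4>3 Q:9>4 R:11>9 S:9>6)
P2 drop P (R beats it: B:11>9 C:11>0)
P2 drop Q (R beats it: B:11>8 C:11>7)
P1→{B,C} P2→{R,S}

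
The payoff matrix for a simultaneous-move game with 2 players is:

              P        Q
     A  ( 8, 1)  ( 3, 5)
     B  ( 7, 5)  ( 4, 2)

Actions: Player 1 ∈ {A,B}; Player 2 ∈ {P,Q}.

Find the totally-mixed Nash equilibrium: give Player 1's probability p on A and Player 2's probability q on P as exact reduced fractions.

P1 indiff ⇒ q·8+(1-q)·3 = q·7+(1-q)·4 ⇒ q(1) = (1-q)(1) ⇒ q = 1/2
P2 indiff ⇒ p·1+(1-p)·5 = p·5+(1-p)·2 ⇒ p(-4) = (1-p)(-3) ⇒ p = 3/7

p=3/7, q=1/2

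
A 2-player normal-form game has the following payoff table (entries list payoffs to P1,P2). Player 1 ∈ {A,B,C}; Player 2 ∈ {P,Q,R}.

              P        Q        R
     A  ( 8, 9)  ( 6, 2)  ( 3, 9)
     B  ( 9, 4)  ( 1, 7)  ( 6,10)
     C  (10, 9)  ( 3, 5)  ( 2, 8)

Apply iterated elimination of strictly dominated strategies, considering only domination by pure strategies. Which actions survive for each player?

P2 drop Q (R beats it: A:9>2 B:10>7 C:8>5)
P1 drop A (B beats it: P:9>8 R:6>3)
P1→{B,C} P2→{P,R}

Remaining: P1:{B,C} P2:{P,R}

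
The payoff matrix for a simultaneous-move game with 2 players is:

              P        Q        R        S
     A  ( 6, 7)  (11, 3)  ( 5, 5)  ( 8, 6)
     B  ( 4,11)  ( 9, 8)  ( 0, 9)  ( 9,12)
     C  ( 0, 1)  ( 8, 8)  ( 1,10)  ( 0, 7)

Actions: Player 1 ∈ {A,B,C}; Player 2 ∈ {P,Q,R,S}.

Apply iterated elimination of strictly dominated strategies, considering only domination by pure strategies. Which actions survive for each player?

P1 drop C (A beats it: P:6>0 Q:11>8 R:5>1 S:8>0)
P2 drop Q (P beats it: A:7>3 B:11>8)
P2 drop R (P beats it: A:7>5 B:11>9)
P1→{A,B} P2→{P,S}

Survivors P1:{A,B} P2:{P,S}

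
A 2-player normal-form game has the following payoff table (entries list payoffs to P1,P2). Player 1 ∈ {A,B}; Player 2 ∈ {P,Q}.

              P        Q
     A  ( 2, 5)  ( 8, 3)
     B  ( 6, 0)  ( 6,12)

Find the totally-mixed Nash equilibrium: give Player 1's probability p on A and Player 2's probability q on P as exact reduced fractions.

P1 indiff ⇒ q·2+(1-q)·8 = q·6+(1-q)·6 ⇒ q(-4) = (1-q)(-2) ⇒ q = 1/3
P2 indiff ⇒ p·5+(1-p)·0 = p·3+(1-p)·12 ⇒ p(2) = (1-p)(12) ⇒ p = 6/7

p=6/7, q=1/3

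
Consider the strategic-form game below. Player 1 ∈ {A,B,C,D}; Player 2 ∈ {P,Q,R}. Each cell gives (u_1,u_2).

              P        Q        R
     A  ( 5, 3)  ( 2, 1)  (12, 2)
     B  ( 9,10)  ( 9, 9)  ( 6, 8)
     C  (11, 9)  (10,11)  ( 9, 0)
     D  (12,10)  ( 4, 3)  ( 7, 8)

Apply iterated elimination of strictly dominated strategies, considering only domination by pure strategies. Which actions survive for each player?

P1 drop B (C beats it: P:11>9 Q:10>9 R:9>6)
P2 drop R (P beats it: A:3>2 C:9>0 D:10>8)
P1 drop A (C beats it: P:11>5 Q:10>2)
P1→{C,D} P2→{P,Q}

Remaining: P1:{C,D} P2:{P,Q}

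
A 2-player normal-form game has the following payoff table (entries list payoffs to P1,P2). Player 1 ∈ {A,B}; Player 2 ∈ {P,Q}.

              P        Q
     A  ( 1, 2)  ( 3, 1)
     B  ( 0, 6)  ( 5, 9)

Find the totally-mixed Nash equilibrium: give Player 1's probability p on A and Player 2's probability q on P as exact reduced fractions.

(p,q) = (3/4, 2/3)

P1 indiff ⇒ q·1+(1-q)·3 = q·0+(1-q)·5 ⇒ q(1) = (1-q)(2) ⇒ q = 2/3
P2 indiff ⇒ p·2+(1-p)·6 = p·1+(1-p)·9 ⇒ p(1) = (1-p)(3) ⇒ p = 3/4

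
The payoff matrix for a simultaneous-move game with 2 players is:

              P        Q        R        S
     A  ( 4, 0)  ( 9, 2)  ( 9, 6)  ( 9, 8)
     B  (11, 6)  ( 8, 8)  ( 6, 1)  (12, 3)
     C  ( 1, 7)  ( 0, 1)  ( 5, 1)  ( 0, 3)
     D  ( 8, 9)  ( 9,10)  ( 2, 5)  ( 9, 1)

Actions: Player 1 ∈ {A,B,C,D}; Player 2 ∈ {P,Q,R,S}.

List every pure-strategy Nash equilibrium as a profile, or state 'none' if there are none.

(A,P): not NE [P1→B gives 11>4; P2→S gives 8>0]
(A,Q): not NE [P2→S gives 8>2]
(A,R): not NE [P2→S gives 8>6]
(A,S): not NE [P1→B gives 12>9]
(B,P): not NE [P2→Q gives 8>6]
(B,Q): not NE [P1→D gives 9>8]
(B,R): not NE [P1→A gives 9>6; P2→Q gives 8>1]
(B,S): not NE [P2→Q gives 8>3]
(C,P): not NE [P1→B gives 11>1]
(C,Q): not NE [P1→D gives 9>0; P2→P gives 7>1]
(C,R): not NE [P1→A gives 9>5; P2→P gives 7>1]
(C,S): not NE [P1→B gives 12>0; P2→P gives 7>3]
(D,P): not NE [P1→B gives 11>8; P2→Q gives 10>9]
(D,Q): NE
(D,R): not NE [P1→A gives 9>2; P2→Q gives 10>5]
(D,S): not NE [P1→B gives 12>9; P2→Q gives 10>1]

PSNE = {(D,Q)}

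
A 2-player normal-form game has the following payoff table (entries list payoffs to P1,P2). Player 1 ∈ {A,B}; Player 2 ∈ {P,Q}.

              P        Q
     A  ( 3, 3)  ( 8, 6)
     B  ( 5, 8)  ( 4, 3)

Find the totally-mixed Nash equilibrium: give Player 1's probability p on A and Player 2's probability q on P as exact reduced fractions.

(p,q) = (5/8, 2/3)

P1 indiff ⇒ q·3+(1-q)·8 = q·5+(1-q)·4 ⇒ q(-2) = (1-q)(-4) ⇒ q = 2/3
P2 indiff ⇒ p·3+(1-p)·8 = p·6+(1-p)·3 ⇒ p(-3) = (1-p)(-5) ⇒ p = 5/8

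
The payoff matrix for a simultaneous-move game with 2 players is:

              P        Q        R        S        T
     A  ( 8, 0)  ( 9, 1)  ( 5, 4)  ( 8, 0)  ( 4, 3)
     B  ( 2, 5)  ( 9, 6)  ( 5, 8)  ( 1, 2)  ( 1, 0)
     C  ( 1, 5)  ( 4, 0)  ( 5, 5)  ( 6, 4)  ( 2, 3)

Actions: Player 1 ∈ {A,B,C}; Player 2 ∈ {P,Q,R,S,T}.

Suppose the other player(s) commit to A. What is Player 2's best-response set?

u_2(P vs A) = 0
u_2(Q vs A) = 1
u_2(R vs A) = 4
u_2(S vs A) = 0
u_2(T vs A) = 3
max payoff 4 at {R}

P2 best: {R}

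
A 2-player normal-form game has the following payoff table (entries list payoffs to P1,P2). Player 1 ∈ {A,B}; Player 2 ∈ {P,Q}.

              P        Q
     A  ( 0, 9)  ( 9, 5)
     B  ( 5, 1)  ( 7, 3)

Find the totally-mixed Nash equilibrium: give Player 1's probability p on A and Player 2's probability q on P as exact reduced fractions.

P1 mixes 1/3 on A; P2 mixes 2/7 on P

P1 indiff ⇒ q·0+(1-q)·9 = q·5+(1-q)·7 ⇒ q(-5) = (1-q)(-2) ⇒ q = 2/7
P2 indiff ⇒ p·9+(1-p)·1 = p·5+(1-p)·3 ⇒ p(4) = (1-p)(2) ⇒ p = 1/3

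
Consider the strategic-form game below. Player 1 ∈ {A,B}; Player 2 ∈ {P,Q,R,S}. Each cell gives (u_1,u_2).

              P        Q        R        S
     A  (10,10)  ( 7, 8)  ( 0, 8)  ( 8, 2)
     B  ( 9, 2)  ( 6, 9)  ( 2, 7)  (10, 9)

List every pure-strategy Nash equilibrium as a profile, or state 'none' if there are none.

(A,P): NE
(A,Q): not NE [P2→P gives 10>8]
(A,R): not NE [P1→B gives 2>0; P2→P gives 10>8]
(A,S): not NE [P1→B gives 10>8; P2→P gives 10>2]
(B,P): not NE [P1→A gives 10>9; P2→S gives 9>2]
(B,Q): not NE [P1→A gives 7>6]
(B,R): not NE [P2→S gives 9>7]
(B,S): NE

NE set: (A,P), (B,S)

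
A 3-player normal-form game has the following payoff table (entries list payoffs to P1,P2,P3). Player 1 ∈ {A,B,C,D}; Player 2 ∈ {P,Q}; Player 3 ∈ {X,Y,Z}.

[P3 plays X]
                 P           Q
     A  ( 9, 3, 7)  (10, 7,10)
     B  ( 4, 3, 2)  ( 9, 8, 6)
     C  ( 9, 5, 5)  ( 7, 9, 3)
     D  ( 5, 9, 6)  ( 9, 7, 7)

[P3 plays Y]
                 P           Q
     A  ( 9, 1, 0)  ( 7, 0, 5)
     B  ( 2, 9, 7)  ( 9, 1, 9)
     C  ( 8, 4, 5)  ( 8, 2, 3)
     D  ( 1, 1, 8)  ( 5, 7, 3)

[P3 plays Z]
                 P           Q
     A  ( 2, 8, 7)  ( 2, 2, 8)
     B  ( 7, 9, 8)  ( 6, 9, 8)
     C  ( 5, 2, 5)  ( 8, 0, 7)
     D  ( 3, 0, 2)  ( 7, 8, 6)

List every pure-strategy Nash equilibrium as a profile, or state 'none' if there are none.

NE set: (A,Q,X), (B,P,Z)

(A,P,X): not NE [P2→Q gives 7>3]
(A,P,Y): not NE [P3→Z gives 7>0]
(A,P,Z): not NE [P1→B gives 7>2]
(A,Q,X): NE
(A,Q,Y): not NE [P1→B gives 9>7; P2→P gives 1>0; P3→X gives 10>5]
(A,Q,Z): not NE [P1→C gives 8>2; P2→P gives 8>2; P3→X gives 10>8]
(B,P,X): not NE [P1→C gives 9>4; P2→Q gives 8>3; P3→Z gives 8>2]
(B,P,Y): not NE [P1→A gives 9>2; P3→Z gives 8>7]
(B,P,Z): NE
(B,Q,X): not NE [P1→A gives 10>9; P3→Y gives 9>6]
(B,Q,Y): not NE [P2→P gives 9>1]
(B,Q,Z): not NE [P1→C gives 8>6; P3→Y gives 9>8]
(C,P,X): not NE [P2→Q gives 9>5]
(C,P,Y): not NE [P1→A gives 9>8]
(C,P,Z): not NE [P1→B gives 7>5]
(C,Q,X): not NE [P1→A gives 10>7; P3→Z gives 7>3]
(C,Q,Y): not NE [P1→B gives 9>8; P2→P gives 4>2; P3→Z gives 7>3]
(C,Q,Z): not NE [P2→P gives 2>0]
(D,P,X): not NE [P1→C gives 9>5; P3→Y gives 8>6]
(D,P,Y): not NE [P1→A gives 9>1; P2→Q gives 7>1]
(D,P,Z): not NE [P1→B gives 7>3; P2→Q gives 8>0; P3→Y gives 8>2]
(D,Q,X): not NE [P1→A gives 10>9; P2→P gives 9>7]
(D,Q,Y): not NE [P1→B gives 9>5; P3→X gives 7>3]
(D,Q,Z): not NE [P1→C gives 8>7; P3→X gives 7>6]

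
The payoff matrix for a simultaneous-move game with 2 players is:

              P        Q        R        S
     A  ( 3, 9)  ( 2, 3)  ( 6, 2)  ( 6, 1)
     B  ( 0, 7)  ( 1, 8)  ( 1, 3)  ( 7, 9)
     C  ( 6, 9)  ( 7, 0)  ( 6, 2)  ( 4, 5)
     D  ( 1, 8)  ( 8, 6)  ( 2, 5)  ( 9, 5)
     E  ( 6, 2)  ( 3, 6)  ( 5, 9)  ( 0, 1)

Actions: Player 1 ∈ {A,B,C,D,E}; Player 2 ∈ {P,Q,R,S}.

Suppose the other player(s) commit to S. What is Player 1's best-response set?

BR_1 = {D}

u_1(A vs S) = 6
u_1(B vs S) = 7
u_1(C vs S) = 4
u_1(D vs S) = 9
u_1(E vs S) = 0
max payoff 9 at {D}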